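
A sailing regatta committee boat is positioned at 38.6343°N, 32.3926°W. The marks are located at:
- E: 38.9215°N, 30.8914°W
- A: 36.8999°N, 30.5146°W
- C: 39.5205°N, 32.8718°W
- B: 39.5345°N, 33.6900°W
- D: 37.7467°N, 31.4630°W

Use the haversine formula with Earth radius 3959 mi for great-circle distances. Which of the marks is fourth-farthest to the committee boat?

D

Distances from the committee boat (38.6343°N, 32.3926°W):
A: 157.7 mi
B: 93.3 mi
E: 83.3 mi
D: 79.4 mi
C: 66.4 mi
The fourth-farthest is D at 79.4 mi.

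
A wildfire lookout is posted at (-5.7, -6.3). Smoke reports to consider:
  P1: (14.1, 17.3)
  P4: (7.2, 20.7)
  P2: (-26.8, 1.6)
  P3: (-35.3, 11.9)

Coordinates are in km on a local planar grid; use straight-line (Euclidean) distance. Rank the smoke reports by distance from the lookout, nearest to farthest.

Distance from the lookout at (-5.7, -6.3) to each:
P2 (-26.8, 1.6): 22.5 km
P4 (7.2, 20.7): 29.9 km
P1 (14.1, 17.3): 30.8 km
P3 (-35.3, 11.9): 34.7 km

P2, P4, P1, P3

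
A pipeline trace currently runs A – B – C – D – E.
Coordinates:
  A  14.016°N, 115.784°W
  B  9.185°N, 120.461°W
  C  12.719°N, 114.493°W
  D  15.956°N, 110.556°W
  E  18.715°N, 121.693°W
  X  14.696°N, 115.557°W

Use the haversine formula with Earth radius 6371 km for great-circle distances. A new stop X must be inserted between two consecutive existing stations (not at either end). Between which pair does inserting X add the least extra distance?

between D and E

Added distance for inserting X between each consecutive pair:
A–B: 151.6 km
B–C: 299.6 km
C–D: 246.1 km
D–E: 124.8 km
Smallest added distance is 124.8 km, inserting between D and E.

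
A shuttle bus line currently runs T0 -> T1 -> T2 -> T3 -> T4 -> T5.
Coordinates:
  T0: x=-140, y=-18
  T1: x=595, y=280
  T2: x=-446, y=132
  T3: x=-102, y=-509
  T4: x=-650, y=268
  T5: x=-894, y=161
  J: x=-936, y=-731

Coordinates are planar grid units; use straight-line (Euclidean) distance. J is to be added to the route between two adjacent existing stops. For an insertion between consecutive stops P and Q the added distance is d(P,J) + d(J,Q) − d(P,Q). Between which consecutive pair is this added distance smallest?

Added distance for inserting J between each consecutive pair:
T0–T1: 2110.2
T1–T2: 1775.6
T2–T3: 1128.0
T3–T4: 951.4
T4–T5: 1665.7
Smallest added distance is 951.4, inserting between T3 and T4.

between T3 and T4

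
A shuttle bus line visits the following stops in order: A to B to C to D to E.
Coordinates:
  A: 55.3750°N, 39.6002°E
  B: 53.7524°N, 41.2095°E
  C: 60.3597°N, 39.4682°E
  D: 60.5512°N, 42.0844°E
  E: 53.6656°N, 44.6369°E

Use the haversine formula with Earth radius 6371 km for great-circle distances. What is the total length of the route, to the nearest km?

Leg distances:
A→B: 208.1 km  (cumulative 208.1 km)
B→C: 742.1 km  (cumulative 950.3 km)
C→D: 145.0 km  (cumulative 1095.3 km)
D→E: 780.9 km  (cumulative 1876.1 km)
Total route length ≈ 1876 km.

1876 km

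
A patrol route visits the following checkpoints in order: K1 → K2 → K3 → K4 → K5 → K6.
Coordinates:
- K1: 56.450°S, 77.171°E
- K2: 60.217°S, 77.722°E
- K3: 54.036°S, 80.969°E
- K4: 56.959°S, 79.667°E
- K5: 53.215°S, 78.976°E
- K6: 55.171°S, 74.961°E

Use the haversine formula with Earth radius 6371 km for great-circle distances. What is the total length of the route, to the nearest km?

Leg distances:
K1→K2: 420.1 km  (cumulative 420.1 km)
K2→K3: 714.5 km  (cumulative 1134.6 km)
K3→K4: 335.2 km  (cumulative 1469.8 km)
K4→K5: 418.6 km  (cumulative 1888.4 km)
K5→K6: 339.8 km  (cumulative 2228.2 km)
Total route length ≈ 2228 km.

2228 km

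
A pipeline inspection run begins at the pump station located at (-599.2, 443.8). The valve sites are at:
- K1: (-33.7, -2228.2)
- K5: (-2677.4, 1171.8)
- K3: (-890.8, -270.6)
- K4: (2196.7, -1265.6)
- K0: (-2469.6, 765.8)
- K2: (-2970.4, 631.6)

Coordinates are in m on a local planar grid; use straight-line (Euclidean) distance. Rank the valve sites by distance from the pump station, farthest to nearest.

Computing each straight-line distance from (-599.2, 443.8):
K4 (2196.7, -1265.6): 3277.1 m
K1 (-33.7, -2228.2): 2731.2 m
K2 (-2970.4, 631.6): 2378.6 m
K5 (-2677.4, 1171.8): 2202.0 m
K0 (-2469.6, 765.8): 1897.9 m
K3 (-890.8, -270.6): 771.6 m

K4, K1, K2, K5, K0, K3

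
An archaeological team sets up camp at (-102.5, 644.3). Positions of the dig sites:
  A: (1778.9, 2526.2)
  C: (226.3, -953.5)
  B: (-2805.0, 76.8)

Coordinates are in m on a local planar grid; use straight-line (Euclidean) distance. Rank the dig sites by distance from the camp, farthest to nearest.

Computing each straight-line distance from (-102.5, 644.3):
B (-2805.0, 76.8): 2761.4 m
A (1778.9, 2526.2): 2661.1 m
C (226.3, -953.5): 1631.3 m

B, A, C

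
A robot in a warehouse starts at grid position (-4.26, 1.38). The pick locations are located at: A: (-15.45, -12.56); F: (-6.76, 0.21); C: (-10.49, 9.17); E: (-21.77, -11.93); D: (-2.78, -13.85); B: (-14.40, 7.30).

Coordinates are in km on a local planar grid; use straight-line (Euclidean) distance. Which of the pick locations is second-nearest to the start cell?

C

Distance to each, sorted:
F: 2.8 km
C: 10.0 km
B: 11.7 km
D: 15.3 km
A: 17.9 km
E: 22.0 km
The second-nearest is C at 10.0 km.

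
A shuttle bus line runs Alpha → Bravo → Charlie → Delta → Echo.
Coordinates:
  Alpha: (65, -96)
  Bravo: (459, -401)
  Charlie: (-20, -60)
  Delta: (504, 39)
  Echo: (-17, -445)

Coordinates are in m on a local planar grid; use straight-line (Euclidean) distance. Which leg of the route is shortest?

Leg distances:
Alpha→Bravo: 498.3 m
Bravo→Charlie: 588.0 m
Charlie→Delta: 533.3 m
Delta→Echo: 711.1 m
The shortest leg is Alpha–Bravo at 498.3 m.

Alpha–Bravo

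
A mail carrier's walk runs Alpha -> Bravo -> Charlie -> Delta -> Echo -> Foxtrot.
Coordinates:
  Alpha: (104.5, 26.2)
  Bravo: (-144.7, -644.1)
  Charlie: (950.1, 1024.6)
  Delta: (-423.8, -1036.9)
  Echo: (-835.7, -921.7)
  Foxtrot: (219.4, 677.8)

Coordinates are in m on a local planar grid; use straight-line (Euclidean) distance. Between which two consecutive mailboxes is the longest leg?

Leg distances:
Alpha→Bravo: 715.1 m
Bravo→Charlie: 1995.8 m
Charlie→Delta: 2477.4 m
Delta→Echo: 427.7 m
Echo→Foxtrot: 1916.2 m
The longest leg is Charlie–Delta at 2477.4 m.

Charlie–Delta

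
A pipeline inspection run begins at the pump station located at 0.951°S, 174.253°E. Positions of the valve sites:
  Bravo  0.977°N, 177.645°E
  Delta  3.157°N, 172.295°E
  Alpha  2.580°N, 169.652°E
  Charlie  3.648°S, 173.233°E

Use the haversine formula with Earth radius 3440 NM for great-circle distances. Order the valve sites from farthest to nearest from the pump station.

Alpha, Delta, Bravo, Charlie

Distances from the pump station:
Alpha 2.580°N, 169.652°E: 348.2 NM
Delta 3.157°N, 172.295°E: 273.2 NM
Bravo 0.977°N, 177.645°E: 234.2 NM
Charlie 3.648°S, 173.233°E: 173.1 NM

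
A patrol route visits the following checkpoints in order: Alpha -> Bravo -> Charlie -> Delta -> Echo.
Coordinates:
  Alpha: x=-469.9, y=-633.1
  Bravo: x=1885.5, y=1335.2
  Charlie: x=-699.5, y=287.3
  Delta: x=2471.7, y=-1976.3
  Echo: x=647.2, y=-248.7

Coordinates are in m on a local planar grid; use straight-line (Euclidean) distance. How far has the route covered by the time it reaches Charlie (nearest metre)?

5859 m

Leg distances:
Alpha→Bravo: 3069.5 m  (cumulative 3069.5 m)
Bravo→Charlie: 2789.3 m  (cumulative 5858.9 m)
Cumulative distance at Charlie ≈ 5859 m.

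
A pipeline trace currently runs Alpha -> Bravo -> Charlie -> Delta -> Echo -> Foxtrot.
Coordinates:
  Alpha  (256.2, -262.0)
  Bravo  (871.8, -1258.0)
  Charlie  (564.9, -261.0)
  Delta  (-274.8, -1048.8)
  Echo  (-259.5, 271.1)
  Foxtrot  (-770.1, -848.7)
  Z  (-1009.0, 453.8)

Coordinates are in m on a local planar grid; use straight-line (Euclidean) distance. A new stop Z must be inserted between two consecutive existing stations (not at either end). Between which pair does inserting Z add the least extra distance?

Added distance for inserting Z between each consecutive pair:
Alpha–Bravo: 2825.9 m
Bravo–Charlie: 3228.6 m
Charlie–Delta: 2249.6 m
Delta–Echo: 1123.8 m
Echo–Foxtrot: 865.0 m
Smallest added distance is 865.0 m, inserting between Echo and Foxtrot.

between Echo and Foxtrot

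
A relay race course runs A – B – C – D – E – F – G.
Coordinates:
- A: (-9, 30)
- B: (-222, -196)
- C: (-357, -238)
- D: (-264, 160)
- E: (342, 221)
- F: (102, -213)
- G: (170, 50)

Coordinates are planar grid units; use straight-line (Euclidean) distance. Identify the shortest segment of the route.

B–C

Leg distances:
A→B: 310.6
B→C: 141.4
C→D: 408.7
D→E: 609.1
E→F: 495.9
F→G: 271.6
The shortest leg is B–C at 141.4.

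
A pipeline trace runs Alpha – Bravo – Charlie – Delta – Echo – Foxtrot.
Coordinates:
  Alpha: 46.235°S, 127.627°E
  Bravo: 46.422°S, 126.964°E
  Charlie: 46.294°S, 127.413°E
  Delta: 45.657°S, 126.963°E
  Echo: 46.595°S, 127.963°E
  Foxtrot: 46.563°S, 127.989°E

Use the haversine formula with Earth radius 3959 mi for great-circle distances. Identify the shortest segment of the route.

Leg distances:
Alpha→Bravo: 34.2 mi
Bravo→Charlie: 23.2 mi
Charlie→Delta: 49.0 mi
Delta→Echo: 80.6 mi
Echo→Foxtrot: 2.5 mi
The shortest leg is Echo–Foxtrot at 2.5 mi.

Echo–Foxtrot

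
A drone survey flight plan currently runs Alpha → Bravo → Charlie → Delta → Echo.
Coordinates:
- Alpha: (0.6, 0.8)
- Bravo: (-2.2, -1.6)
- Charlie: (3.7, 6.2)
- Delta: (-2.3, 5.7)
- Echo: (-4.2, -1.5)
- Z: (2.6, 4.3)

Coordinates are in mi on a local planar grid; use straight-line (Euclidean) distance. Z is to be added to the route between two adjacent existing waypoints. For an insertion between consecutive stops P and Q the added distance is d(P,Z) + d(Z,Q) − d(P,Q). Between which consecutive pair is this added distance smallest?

between Bravo and Charlie

Added distance for inserting Z between each consecutive pair:
Alpha–Bravo: 7.9 mi
Bravo–Charlie: 0.0 mi
Charlie–Delta: 1.3 mi
Delta–Echo: 6.6 mi
Smallest added distance is 0.0 mi, inserting between Bravo and Charlie.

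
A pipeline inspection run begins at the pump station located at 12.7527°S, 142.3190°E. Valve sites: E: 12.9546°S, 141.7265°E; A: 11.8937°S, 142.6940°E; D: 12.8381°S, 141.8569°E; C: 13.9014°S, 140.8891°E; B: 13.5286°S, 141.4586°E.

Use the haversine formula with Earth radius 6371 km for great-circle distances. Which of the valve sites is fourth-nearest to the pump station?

B

Distance to each, sorted:
D: 51.0 km
E: 68.0 km
A: 103.8 km
B: 127.0 km
C: 200.6 km
The fourth-nearest is B at 127.0 km.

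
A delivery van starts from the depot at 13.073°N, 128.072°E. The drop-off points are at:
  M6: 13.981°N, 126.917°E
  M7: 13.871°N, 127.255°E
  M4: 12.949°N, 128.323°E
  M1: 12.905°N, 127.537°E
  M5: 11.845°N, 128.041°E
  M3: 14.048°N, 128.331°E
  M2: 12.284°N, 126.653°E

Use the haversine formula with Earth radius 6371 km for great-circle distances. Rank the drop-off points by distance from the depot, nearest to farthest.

Distance from the depot at 13.073°N, 128.072°E to each:
M4 12.949°N, 128.323°E: 30.5 km
M1 12.905°N, 127.537°E: 60.9 km
M3 14.048°N, 128.331°E: 112.0 km
M7 13.871°N, 127.255°E: 125.2 km
M5 11.845°N, 128.041°E: 136.6 km
M6 13.981°N, 126.917°E: 160.6 km
M2 12.284°N, 126.653°E: 177.2 km

M4, M1, M3, M7, M5, M6, M2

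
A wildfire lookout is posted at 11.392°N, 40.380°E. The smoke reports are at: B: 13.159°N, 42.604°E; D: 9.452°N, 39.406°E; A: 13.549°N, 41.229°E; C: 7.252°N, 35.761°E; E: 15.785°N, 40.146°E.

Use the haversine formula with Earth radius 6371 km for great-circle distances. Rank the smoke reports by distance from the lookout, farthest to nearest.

C, E, B, A, D

Distances from the lookout:
C 7.252°N, 35.761°E: 684.6 km
E 15.785°N, 40.146°E: 489.1 km
B 13.159°N, 42.604°E: 311.4 km
A 13.549°N, 41.229°E: 256.9 km
D 9.452°N, 39.406°E: 240.6 km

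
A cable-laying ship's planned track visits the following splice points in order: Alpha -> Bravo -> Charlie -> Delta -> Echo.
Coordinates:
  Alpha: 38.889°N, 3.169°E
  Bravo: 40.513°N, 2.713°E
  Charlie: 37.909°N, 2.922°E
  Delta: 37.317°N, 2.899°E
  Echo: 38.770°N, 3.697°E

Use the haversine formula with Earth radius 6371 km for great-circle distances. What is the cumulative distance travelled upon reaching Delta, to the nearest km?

Leg distances:
Alpha→Bravo: 184.7 km  (cumulative 184.7 km)
Bravo→Charlie: 290.1 km  (cumulative 474.9 km)
Charlie→Delta: 65.9 km  (cumulative 540.7 km)
Cumulative distance at Delta ≈ 541 km.

541 km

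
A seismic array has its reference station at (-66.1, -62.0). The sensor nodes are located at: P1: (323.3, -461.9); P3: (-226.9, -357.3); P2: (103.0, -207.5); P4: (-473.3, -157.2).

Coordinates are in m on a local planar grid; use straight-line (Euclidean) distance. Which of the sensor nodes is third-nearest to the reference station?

P4

Distances from the reference station ((-66.1, -62.0)):
P2: 223.1 m
P3: 336.2 m
P4: 418.2 m
P1: 558.2 m
The third-nearest is P4 at 418.2 m.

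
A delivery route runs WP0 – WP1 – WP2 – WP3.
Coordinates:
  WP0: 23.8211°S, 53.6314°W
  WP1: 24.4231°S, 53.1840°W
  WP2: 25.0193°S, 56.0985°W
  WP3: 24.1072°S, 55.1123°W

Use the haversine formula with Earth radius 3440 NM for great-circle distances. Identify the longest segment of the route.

WP1–WP2

Leg distances:
WP0→WP1: 43.7 NM
WP1→WP2: 162.9 NM
WP2→WP3: 76.8 NM
The longest leg is WP1–WP2 at 162.9 NM.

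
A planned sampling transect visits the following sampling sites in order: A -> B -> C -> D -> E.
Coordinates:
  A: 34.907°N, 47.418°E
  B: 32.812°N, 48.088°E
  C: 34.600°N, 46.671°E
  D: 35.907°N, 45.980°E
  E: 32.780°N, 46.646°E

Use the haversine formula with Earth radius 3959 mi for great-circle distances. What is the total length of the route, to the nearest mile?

Leg distances:
A→B: 149.8 mi  (cumulative 149.8 mi)
B→C: 148.0 mi  (cumulative 297.8 mi)
C→D: 98.4 mi  (cumulative 396.1 mi)
D→E: 219.4 mi  (cumulative 615.5 mi)
Total route length ≈ 616 mi.

616 mi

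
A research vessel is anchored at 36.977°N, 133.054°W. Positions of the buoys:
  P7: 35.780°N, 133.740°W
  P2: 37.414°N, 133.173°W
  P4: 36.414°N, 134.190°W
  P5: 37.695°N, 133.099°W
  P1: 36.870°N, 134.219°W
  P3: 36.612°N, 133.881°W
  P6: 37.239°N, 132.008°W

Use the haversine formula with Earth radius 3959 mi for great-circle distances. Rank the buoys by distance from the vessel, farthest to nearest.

P7, P4, P1, P6, P3, P5, P2

Computing each great-circle distance from 36.977°N, 133.054°W:
P7 35.780°N, 133.740°W: 91.1 mi
P4 36.414°N, 134.190°W: 74.0 mi
P1 36.870°N, 134.219°W: 64.8 mi
P6 37.239°N, 132.008°W: 60.4 mi
P3 36.612°N, 133.881°W: 52.2 mi
P5 37.695°N, 133.099°W: 49.7 mi
P2 37.414°N, 133.173°W: 30.9 mi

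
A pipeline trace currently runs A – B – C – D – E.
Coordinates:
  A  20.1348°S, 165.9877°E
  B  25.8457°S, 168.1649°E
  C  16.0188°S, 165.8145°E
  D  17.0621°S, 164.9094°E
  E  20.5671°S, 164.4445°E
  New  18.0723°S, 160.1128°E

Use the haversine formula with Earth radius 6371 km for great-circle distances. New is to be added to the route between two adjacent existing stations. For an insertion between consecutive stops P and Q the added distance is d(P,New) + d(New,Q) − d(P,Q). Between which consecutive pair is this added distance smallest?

Added distance for inserting New between each consecutive pair:
A–B: 1183.4 km
B–C: 726.0 km
C–D: 1017.5 km
D–E: 660.4 km
Smallest added distance is 660.4 km, inserting between D and E.

between D and E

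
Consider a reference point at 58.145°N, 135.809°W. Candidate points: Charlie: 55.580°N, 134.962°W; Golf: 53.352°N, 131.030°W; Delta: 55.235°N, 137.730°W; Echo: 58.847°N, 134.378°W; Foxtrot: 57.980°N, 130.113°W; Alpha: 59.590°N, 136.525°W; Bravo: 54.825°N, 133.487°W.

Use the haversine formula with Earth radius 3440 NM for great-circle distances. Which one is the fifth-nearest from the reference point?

Distances from the reference point (58.145°N, 135.809°W):
Echo: 61.6 NM
Alpha: 89.6 NM
Charlie: 156.5 NM
Foxtrot: 181.1 NM
Delta: 185.8 NM
Bravo: 213.6 NM
Golf: 329.8 NM
The fifth-nearest is Delta at 185.8 NM.

Delta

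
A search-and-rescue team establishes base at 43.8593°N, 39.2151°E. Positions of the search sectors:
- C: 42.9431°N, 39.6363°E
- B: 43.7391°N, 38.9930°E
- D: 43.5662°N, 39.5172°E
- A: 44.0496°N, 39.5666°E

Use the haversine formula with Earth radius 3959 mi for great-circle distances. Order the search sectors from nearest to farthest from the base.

B, A, D, C

Distances from the base:
B 43.7391°N, 38.9930°E: 13.8 mi
A 44.0496°N, 39.5666°E: 21.9 mi
D 43.5662°N, 39.5172°E: 25.3 mi
C 42.9431°N, 39.6363°E: 66.7 mi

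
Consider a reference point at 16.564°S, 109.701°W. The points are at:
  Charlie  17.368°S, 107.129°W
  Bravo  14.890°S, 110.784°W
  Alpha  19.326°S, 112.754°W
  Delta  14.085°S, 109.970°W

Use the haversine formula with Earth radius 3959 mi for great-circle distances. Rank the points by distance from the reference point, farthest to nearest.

Alpha, Charlie, Delta, Bravo

Distances from the reference point:
Alpha 19.326°S, 112.754°W: 276.9 mi
Charlie 17.368°S, 107.129°W: 178.8 mi
Delta 14.085°S, 109.970°W: 172.2 mi
Bravo 14.890°S, 110.784°W: 136.3 mi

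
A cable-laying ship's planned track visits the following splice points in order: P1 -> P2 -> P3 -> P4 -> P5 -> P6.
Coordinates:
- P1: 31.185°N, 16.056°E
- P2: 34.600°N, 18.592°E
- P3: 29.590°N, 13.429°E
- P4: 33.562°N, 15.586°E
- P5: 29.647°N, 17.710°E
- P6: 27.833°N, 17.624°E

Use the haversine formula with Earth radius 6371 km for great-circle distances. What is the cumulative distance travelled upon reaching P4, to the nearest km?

1673 km

Leg distances:
P1→P2: 447.5 km  (cumulative 447.5 km)
P2→P3: 739.3 km  (cumulative 1186.7 km)
P3→P4: 486.6 km  (cumulative 1673.3 km)
Cumulative distance at P4 ≈ 1673 km.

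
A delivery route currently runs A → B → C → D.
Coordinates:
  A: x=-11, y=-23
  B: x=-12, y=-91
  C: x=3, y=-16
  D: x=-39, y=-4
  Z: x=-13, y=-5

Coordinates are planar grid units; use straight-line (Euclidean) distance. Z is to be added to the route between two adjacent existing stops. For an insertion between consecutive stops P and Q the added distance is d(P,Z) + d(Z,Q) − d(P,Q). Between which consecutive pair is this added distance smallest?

Added distance for inserting Z between each consecutive pair:
A–B: 36.1
B–C: 28.9
C–D: 1.8
Smallest added distance is 1.8, inserting between C and D.

between C and D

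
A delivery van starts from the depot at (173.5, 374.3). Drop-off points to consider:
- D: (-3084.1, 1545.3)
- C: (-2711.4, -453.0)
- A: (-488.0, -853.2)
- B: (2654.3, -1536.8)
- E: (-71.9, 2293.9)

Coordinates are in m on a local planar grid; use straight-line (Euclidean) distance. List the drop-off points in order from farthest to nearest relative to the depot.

D, B, C, E, A

Distance from the depot at (173.5, 374.3) to each:
D (-3084.1, 1545.3): 3461.7 m
B (2654.3, -1536.8): 3131.6 m
C (-2711.4, -453.0): 3001.2 m
E (-71.9, 2293.9): 1935.2 m
A (-488.0, -853.2): 1394.4 m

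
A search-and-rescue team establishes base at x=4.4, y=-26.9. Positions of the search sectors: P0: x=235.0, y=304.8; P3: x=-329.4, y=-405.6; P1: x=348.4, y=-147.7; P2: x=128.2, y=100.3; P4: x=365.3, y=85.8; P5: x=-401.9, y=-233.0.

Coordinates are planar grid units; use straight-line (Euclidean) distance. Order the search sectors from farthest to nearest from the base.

P3, P5, P0, P4, P1, P2

Distance from the base at x=4.4, y=-26.9 to each:
P3 x=-329.4, y=-405.6: 504.8
P5 x=-401.9, y=-233.0: 455.6
P0 x=235.0, y=304.8: 404.0
P4 x=365.3, y=85.8: 378.1
P1 x=348.4, y=-147.7: 364.6
P2 x=128.2, y=100.3: 177.5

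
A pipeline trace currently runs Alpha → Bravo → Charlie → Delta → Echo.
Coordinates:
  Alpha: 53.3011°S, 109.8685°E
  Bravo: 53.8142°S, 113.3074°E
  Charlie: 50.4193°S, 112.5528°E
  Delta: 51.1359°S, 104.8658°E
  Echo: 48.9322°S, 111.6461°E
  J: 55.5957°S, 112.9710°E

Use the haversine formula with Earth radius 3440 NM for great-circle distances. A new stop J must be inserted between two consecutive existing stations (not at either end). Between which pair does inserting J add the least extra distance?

Added distance for inserting J between each consecutive pair:
Alpha–Bravo: 156.4 NM
Bravo–Charlie: 213.0 NM
Charlie–Delta: 410.8 NM
Delta–Echo: 504.6 NM
Smallest added distance is 156.4 NM, inserting between Alpha and Bravo.

between Alpha and Bravo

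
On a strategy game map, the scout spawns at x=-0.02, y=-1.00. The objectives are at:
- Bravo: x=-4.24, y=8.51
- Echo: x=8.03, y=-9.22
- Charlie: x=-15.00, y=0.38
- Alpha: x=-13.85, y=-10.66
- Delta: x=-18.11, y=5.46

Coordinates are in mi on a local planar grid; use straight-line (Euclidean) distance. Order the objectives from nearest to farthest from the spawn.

Bravo, Echo, Charlie, Alpha, Delta

Distances from the spawn:
Bravo x=-4.24, y=8.51: 10.4 mi
Echo x=8.03, y=-9.22: 11.5 mi
Charlie x=-15.00, y=0.38: 15.0 mi
Alpha x=-13.85, y=-10.66: 16.9 mi
Delta x=-18.11, y=5.46: 19.2 mi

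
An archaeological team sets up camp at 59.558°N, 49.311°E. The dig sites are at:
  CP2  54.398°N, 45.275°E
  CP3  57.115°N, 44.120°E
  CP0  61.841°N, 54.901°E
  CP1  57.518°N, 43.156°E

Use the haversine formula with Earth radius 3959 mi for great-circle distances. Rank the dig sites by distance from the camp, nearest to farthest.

CP0, CP3, CP1, CP2

Distances from the camp:
CP0 61.841°N, 54.901°E: 246.1 mi
CP3 57.115°N, 44.120°E: 252.7 mi
CP1 57.518°N, 43.156°E: 262.8 mi
CP2 54.398°N, 45.275°E: 387.4 mi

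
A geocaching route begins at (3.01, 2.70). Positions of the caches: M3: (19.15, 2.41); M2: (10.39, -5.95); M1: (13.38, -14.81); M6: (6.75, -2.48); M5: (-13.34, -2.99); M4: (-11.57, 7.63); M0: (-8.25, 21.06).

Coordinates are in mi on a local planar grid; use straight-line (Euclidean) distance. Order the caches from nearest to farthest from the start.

M6, M2, M4, M3, M5, M1, M0

Distances from the start:
M6 (6.75, -2.48): 6.4 mi
M2 (10.39, -5.95): 11.4 mi
M4 (-11.57, 7.63): 15.4 mi
M3 (19.15, 2.41): 16.1 mi
M5 (-13.34, -2.99): 17.3 mi
M1 (13.38, -14.81): 20.4 mi
M0 (-8.25, 21.06): 21.5 mi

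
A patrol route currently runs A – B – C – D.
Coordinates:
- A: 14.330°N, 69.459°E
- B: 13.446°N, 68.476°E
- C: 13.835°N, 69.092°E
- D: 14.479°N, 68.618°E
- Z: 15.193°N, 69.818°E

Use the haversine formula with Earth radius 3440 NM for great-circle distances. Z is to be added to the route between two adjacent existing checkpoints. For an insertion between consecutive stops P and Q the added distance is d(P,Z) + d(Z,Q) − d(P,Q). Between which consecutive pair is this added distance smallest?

Added distance for inserting Z between each consecutive pair:
A–B: 108.5 NM
B–C: 179.7 NM
C–D: 126.1 NM
Smallest added distance is 108.5 NM, inserting between A and B.

between A and B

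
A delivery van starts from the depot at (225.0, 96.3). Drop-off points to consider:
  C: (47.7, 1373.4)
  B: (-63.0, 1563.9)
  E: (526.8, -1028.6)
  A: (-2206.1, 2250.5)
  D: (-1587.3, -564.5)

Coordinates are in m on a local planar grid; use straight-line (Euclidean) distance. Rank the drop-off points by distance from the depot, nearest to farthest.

E, C, B, D, A

Distances from the depot:
E (526.8, -1028.6): 1164.7 m
C (47.7, 1373.4): 1289.3 m
B (-63.0, 1563.9): 1495.6 m
D (-1587.3, -564.5): 1929.0 m
A (-2206.1, 2250.5): 3248.2 m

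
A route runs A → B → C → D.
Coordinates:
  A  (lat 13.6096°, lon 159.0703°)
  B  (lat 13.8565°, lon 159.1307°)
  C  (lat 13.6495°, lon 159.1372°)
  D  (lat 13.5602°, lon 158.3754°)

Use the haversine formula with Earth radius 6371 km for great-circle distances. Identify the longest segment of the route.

Leg distances:
A→B: 28.2 km
B→C: 23.0 km
C→D: 82.9 km
The longest leg is C–D at 82.9 km.

C–D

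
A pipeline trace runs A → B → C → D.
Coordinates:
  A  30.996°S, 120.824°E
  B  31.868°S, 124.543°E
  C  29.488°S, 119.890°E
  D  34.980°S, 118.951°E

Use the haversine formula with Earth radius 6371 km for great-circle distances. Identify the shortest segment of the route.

Leg distances:
A→B: 365.9 km
B→C: 517.6 km
C→D: 617.0 km
The shortest leg is A–B at 365.9 km.

A–B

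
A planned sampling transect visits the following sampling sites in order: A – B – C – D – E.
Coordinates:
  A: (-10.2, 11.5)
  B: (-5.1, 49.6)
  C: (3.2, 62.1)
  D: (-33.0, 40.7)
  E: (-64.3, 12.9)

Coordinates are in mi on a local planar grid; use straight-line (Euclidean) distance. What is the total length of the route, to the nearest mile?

Leg distances:
A→B: 38.4 mi  (cumulative 38.4 mi)
B→C: 15.0 mi  (cumulative 53.4 mi)
C→D: 42.1 mi  (cumulative 95.5 mi)
D→E: 41.9 mi  (cumulative 137.4 mi)
Total route length ≈ 137 mi.

137 mi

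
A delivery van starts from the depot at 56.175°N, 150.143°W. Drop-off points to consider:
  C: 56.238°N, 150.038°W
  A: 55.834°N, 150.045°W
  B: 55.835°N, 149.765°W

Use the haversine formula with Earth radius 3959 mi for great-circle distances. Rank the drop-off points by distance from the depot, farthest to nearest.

B, A, C

Distances from the depot:
B 55.835°N, 149.765°W: 27.7 mi
A 55.834°N, 150.045°W: 23.9 mi
C 56.238°N, 150.038°W: 5.9 mi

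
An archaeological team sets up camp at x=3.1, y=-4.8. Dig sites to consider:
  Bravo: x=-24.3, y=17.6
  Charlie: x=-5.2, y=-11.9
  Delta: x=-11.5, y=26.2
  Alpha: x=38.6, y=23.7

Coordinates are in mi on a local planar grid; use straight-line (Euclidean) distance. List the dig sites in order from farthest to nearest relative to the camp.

Computing each straight-line distance from x=3.1, y=-4.8:
Alpha x=38.6, y=23.7: 45.5 mi
Bravo x=-24.3, y=17.6: 35.4 mi
Delta x=-11.5, y=26.2: 34.3 mi
Charlie x=-5.2, y=-11.9: 10.9 mi

Alpha, Bravo, Delta, Charlie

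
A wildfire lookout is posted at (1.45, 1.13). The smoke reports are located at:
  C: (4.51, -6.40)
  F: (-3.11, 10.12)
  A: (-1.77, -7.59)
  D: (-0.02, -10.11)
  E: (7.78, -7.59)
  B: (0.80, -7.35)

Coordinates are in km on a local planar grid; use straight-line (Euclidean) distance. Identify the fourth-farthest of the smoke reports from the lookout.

Distances from the lookout ((1.45, 1.13)):
D: 11.3 km
E: 10.8 km
F: 10.1 km
A: 9.3 km
B: 8.5 km
C: 8.1 km
The fourth-farthest is A at 9.3 km.

A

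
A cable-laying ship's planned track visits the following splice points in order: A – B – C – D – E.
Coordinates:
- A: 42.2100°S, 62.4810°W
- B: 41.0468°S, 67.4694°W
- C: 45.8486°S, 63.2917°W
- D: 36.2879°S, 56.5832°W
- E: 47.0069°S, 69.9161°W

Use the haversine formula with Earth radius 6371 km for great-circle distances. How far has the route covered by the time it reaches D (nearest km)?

Leg distances:
A→B: 434.2 km  (cumulative 434.2 km)
B→C: 631.3 km  (cumulative 1065.6 km)
C→D: 1201.6 km  (cumulative 2267.2 km)
Cumulative distance at D ≈ 2267 km.

2267 km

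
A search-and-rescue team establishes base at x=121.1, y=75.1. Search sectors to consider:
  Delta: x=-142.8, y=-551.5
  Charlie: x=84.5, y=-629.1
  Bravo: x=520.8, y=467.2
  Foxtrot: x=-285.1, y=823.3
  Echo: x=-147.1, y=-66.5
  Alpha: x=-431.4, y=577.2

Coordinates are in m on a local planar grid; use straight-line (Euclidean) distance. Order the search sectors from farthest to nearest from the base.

Distances from the base:
Foxtrot x=-285.1, y=823.3: 851.4 m
Alpha x=-431.4, y=577.2: 746.6 m
Charlie x=84.5, y=-629.1: 705.2 m
Delta x=-142.8, y=-551.5: 679.9 m
Bravo x=520.8, y=467.2: 559.9 m
Echo x=-147.1, y=-66.5: 303.3 m

Foxtrot, Alpha, Charlie, Delta, Bravo, Echo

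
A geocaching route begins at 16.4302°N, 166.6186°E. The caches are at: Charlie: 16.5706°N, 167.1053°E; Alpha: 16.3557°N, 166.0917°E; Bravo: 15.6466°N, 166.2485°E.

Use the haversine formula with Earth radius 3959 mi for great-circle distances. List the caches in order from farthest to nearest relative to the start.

Bravo, Alpha, Charlie

Distances from the start:
Bravo 15.6466°N, 166.2485°E: 59.5 mi
Alpha 16.3557°N, 166.0917°E: 35.3 mi
Charlie 16.5706°N, 167.1053°E: 33.7 mi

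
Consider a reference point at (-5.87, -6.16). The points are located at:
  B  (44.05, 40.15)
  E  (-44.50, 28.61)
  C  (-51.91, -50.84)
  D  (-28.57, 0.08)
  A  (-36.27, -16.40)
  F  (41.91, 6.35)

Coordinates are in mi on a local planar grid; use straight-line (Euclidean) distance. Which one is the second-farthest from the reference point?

C

Distance to each, sorted:
B: 68.1 mi
C: 64.2 mi
E: 52.0 mi
F: 49.4 mi
A: 32.1 mi
D: 23.5 mi
The second-farthest is C at 64.2 mi.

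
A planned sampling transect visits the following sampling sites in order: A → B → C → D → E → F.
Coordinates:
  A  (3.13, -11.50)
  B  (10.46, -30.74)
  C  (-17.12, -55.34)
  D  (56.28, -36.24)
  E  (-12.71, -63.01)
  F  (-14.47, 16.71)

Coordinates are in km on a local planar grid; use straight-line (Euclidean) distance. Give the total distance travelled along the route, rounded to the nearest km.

287 km

Leg distances:
A→B: 20.6 km  (cumulative 20.6 km)
B→C: 37.0 km  (cumulative 57.5 km)
C→D: 75.8 km  (cumulative 133.4 km)
D→E: 74.0 km  (cumulative 207.4 km)
E→F: 79.7 km  (cumulative 287.1 km)
Total route length ≈ 287 km.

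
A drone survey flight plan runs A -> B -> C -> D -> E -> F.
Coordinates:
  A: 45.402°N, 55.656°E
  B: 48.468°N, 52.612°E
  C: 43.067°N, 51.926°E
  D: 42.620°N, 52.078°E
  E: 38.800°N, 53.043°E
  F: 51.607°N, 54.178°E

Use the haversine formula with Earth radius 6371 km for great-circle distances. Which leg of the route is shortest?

Leg distances:
A→B: 411.8 km
B→C: 602.9 km
C→D: 51.2 km
D→E: 432.5 km
E→F: 1426.8 km
The shortest leg is C–D at 51.2 km.

C–D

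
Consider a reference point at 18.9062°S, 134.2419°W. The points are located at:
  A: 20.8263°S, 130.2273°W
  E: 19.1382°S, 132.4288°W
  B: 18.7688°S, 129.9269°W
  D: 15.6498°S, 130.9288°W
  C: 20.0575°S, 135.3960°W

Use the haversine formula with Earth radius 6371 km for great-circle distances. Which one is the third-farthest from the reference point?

Distances from the reference point (18.9062°S, 134.2419°W):
D: 504.8 km
A: 471.0 km
B: 454.4 km
E: 192.3 km
C: 176.1 km
The third-farthest is B at 454.4 km.

B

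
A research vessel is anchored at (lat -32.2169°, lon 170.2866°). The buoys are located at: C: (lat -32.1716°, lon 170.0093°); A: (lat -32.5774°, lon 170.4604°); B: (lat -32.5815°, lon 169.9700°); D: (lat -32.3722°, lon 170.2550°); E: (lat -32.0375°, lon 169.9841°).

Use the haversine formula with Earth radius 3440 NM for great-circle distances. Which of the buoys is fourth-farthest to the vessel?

Distances from the vessel ((lat -32.2169°, lon 170.2866°)):
B: 27.1 NM
A: 23.4 NM
E: 18.8 NM
C: 14.3 NM
D: 9.5 NM
The fourth-farthest is C at 14.3 NM.

C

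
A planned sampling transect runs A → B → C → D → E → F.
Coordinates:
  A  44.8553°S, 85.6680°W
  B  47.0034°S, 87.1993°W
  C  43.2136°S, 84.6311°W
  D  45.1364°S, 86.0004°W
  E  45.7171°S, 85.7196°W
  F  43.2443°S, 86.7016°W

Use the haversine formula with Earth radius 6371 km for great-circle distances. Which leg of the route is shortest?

Leg distances:
A→B: 266.6 km
B→C: 467.1 km
C→D: 240.1 km
D→E: 68.2 km
E→F: 285.8 km
The shortest leg is D–E at 68.2 km.

D–E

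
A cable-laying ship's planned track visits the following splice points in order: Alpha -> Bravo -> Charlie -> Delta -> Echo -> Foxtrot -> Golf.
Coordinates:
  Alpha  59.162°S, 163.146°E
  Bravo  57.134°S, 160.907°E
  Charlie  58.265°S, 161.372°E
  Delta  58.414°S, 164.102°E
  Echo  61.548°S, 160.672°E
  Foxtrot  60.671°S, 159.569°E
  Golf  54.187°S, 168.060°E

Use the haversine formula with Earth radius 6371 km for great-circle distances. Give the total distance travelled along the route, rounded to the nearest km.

1942 km

Leg distances:
Alpha→Bravo: 261.0 km  (cumulative 261.0 km)
Bravo→Charlie: 128.8 km  (cumulative 389.7 km)
Charlie→Delta: 160.2 km  (cumulative 549.9 km)
Delta→Echo: 397.2 km  (cumulative 947.1 km)
Echo→Foxtrot: 114.1 km  (cumulative 1061.2 km)
Foxtrot→Golf: 880.6 km  (cumulative 1941.8 km)
Total route length ≈ 1942 km.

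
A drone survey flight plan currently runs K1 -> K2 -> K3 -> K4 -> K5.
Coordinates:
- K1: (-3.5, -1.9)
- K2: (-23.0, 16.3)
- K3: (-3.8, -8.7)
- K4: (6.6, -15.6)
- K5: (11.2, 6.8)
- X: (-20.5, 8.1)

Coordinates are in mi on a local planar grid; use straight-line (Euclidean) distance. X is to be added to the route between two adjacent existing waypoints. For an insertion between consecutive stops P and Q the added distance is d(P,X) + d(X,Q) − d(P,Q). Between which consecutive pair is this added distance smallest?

Added distance for inserting X between each consecutive pair:
K1–K2: 1.6 mi
K2–K3: 0.7 mi
K3–K4: 47.2 mi
K4–K5: 44.9 mi
Smallest added distance is 0.7 mi, inserting between K2 and K3.

between K2 and K3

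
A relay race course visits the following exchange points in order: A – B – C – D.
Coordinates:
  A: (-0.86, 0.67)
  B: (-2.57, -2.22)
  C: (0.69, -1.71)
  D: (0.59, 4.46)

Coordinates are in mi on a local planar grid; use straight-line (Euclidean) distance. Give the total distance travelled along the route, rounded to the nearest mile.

Leg distances:
A→B: 3.4 mi  (cumulative 3.4 mi)
B→C: 3.3 mi  (cumulative 6.7 mi)
C→D: 6.2 mi  (cumulative 12.8 mi)
Total route length ≈ 13 mi.

13 mi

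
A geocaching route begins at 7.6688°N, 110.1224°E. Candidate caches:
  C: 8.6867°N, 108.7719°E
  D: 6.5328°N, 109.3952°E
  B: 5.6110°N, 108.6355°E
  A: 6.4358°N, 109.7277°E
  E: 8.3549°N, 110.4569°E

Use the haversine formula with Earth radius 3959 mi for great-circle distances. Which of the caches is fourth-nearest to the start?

C

Distance to each, sorted:
E: 52.6 mi
A: 89.4 mi
D: 93.0 mi
C: 116.1 mi
B: 175.0 mi
The fourth-nearest is C at 116.1 mi.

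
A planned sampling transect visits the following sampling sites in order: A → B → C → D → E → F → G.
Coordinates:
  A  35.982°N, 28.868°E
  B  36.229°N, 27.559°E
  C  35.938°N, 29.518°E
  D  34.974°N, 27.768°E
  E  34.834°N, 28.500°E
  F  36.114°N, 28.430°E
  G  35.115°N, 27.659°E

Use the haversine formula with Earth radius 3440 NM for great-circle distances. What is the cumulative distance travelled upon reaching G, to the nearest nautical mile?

Leg distances:
A→B: 65.2 NM  (cumulative 65.2 NM)
B→C: 96.6 NM  (cumulative 161.8 NM)
C→D: 103.3 NM  (cumulative 265.2 NM)
D→E: 37.0 NM  (cumulative 302.2 NM)
E→F: 76.9 NM  (cumulative 379.1 NM)
F→G: 70.8 NM  (cumulative 449.9 NM)
Cumulative distance at G ≈ 450 NM.

450 NM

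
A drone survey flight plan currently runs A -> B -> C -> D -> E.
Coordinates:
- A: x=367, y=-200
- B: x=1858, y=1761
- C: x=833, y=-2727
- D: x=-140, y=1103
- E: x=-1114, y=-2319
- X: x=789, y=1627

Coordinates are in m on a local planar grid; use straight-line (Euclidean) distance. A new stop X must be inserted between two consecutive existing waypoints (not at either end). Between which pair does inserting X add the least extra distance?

Added distance for inserting X between each consecutive pair:
A–B: 489.0 m
B–C: 828.0 m
C–D: 1469.2 m
D–E: 1889.6 m
Smallest added distance is 489.0 m, inserting between A and B.

between A and B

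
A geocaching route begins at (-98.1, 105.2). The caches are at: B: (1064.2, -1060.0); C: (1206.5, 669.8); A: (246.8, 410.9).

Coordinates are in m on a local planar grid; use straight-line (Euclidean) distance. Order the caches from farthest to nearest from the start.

Computing each straight-line distance from (-98.1, 105.2):
B (1064.2, -1060.0): 1645.8 m
C (1206.5, 669.8): 1421.5 m
A (246.8, 410.9): 460.9 m

B, C, A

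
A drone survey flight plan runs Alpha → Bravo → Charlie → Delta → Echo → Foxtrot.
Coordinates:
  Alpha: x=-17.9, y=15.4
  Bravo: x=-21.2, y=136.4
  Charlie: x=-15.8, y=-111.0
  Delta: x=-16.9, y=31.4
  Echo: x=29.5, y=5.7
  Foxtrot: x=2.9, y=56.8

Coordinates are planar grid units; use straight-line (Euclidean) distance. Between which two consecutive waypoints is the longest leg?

Leg distances:
Alpha→Bravo: 121.0
Bravo→Charlie: 247.5
Charlie→Delta: 142.4
Delta→Echo: 53.0
Echo→Foxtrot: 57.6
The longest leg is Bravo–Charlie at 247.5.

Bravo–Charlie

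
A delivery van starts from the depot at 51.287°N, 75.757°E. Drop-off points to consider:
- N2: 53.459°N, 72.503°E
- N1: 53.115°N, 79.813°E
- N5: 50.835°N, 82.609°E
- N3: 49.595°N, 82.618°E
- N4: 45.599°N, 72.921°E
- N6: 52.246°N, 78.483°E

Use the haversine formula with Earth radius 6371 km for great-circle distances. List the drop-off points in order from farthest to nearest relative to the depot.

N4, N3, N5, N1, N2, N6

Distance from the depot at 51.287°N, 75.757°E to each:
N4 45.599°N, 72.921°E: 666.0 km
N3 49.595°N, 82.618°E: 520.8 km
N5 50.835°N, 82.609°E: 481.3 km
N1 53.115°N, 79.813°E: 343.0 km
N2 53.459°N, 72.503°E: 327.2 km
N6 52.246°N, 78.483°E: 215.8 km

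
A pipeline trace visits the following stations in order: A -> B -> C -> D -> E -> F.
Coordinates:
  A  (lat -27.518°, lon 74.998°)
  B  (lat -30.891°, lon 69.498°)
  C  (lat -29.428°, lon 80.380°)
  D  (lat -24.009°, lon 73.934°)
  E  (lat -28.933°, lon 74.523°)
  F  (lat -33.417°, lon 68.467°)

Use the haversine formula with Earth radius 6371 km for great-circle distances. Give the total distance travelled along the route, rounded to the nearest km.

3902 km

Leg distances:
A→B: 652.3 km  (cumulative 652.3 km)
B→C: 1058.3 km  (cumulative 1710.6 km)
C→D: 878.8 km  (cumulative 2589.4 km)
D→E: 550.7 km  (cumulative 3140.1 km)
E→F: 761.7 km  (cumulative 3901.7 km)
Total route length ≈ 3902 km.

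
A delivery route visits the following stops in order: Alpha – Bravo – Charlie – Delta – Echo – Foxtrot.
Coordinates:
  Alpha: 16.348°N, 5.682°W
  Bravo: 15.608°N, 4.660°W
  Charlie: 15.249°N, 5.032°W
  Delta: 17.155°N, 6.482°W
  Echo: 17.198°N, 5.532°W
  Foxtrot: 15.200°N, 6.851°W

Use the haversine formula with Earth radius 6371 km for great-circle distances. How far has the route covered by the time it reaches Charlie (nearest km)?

Leg distances:
Alpha→Bravo: 136.8 km  (cumulative 136.8 km)
Bravo→Charlie: 56.4 km  (cumulative 193.2 km)
Cumulative distance at Charlie ≈ 193 km.

193 km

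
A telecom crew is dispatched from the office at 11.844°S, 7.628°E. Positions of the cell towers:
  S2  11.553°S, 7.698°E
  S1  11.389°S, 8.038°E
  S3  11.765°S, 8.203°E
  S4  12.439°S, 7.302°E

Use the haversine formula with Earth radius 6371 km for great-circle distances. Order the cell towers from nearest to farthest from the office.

Computing each great-circle distance from 11.844°S, 7.628°E:
S2 11.553°S, 7.698°E: 33.2 km
S3 11.765°S, 8.203°E: 63.2 km
S1 11.389°S, 8.038°E: 67.5 km
S4 12.439°S, 7.302°E: 75.1 km

S2, S3, S1, S4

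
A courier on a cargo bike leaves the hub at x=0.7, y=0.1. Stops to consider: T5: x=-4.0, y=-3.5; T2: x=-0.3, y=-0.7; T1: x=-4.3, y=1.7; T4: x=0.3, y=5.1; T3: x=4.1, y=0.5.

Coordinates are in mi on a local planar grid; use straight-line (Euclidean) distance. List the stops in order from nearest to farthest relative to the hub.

T2, T3, T4, T1, T5

Computing each straight-line distance from x=0.7, y=0.1:
T2 x=-0.3, y=-0.7: 1.3 mi
T3 x=4.1, y=0.5: 3.4 mi
T4 x=0.3, y=5.1: 5.0 mi
T1 x=-4.3, y=1.7: 5.2 mi
T5 x=-4.0, y=-3.5: 5.9 mi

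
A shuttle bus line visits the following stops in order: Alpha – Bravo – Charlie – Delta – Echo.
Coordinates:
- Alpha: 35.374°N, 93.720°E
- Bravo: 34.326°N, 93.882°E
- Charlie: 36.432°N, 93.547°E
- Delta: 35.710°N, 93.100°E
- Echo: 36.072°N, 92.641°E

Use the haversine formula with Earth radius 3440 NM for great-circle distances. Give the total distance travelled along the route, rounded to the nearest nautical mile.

Leg distances:
Alpha→Bravo: 63.4 NM  (cumulative 63.4 NM)
Bravo→Charlie: 127.5 NM  (cumulative 190.9 NM)
Charlie→Delta: 48.5 NM  (cumulative 239.4 NM)
Delta→Echo: 31.2 NM  (cumulative 270.6 NM)
Total route length ≈ 271 NM.

271 NM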